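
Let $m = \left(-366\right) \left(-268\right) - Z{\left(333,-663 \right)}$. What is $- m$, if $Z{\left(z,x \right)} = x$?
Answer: $-98751$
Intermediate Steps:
$m = 98751$ ($m = \left(-366\right) \left(-268\right) - -663 = 98088 + 663 = 98751$)
$- m = \left(-1\right) 98751 = -98751$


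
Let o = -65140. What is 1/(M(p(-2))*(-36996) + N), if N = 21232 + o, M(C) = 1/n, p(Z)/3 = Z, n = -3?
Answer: -1/31576 ≈ -3.1670e-5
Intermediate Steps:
p(Z) = 3*Z
M(C) = -1/3 (M(C) = 1/(-3) = -1/3)
N = -43908 (N = 21232 - 65140 = -43908)
1/(M(p(-2))*(-36996) + N) = 1/(-1/3*(-36996) - 43908) = 1/(12332 - 43908) = 1/(-31576) = -1/31576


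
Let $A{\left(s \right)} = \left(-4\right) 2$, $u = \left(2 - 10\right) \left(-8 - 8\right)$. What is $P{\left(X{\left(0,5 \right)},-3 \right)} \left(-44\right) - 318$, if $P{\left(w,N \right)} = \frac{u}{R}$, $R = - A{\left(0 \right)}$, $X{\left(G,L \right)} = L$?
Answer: $-1022$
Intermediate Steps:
$u = 128$ ($u = \left(-8\right) \left(-16\right) = 128$)
$A{\left(s \right)} = -8$
$R = 8$ ($R = \left(-1\right) \left(-8\right) = 8$)
$P{\left(w,N \right)} = 16$ ($P{\left(w,N \right)} = \frac{128}{8} = 128 \cdot \frac{1}{8} = 16$)
$P{\left(X{\left(0,5 \right)},-3 \right)} \left(-44\right) - 318 = 16 \left(-44\right) - 318 = -704 - 318 = -1022$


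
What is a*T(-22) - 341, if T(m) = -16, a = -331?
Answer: 4955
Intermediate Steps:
a*T(-22) - 341 = -331*(-16) - 341 = 5296 - 341 = 4955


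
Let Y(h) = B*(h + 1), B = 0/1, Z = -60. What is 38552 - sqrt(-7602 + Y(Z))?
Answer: 38552 - I*sqrt(7602) ≈ 38552.0 - 87.189*I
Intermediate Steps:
B = 0 (B = 0*1 = 0)
Y(h) = 0 (Y(h) = 0*(h + 1) = 0*(1 + h) = 0)
38552 - sqrt(-7602 + Y(Z)) = 38552 - sqrt(-7602 + 0) = 38552 - sqrt(-7602) = 38552 - I*sqrt(7602)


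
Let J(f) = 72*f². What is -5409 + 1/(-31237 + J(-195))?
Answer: -14639799266/2706563 ≈ -5409.0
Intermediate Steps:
-5409 + 1/(-31237 + J(-195)) = -5409 + 1/(-31237 + 72*(-195)²) = -5409 + 1/(-31237 + 72*38025) = -5409 + 1/(-31237 + 2737800) = -5409 + 1/2706563 = -14639799266/2706563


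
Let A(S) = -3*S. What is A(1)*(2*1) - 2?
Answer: -8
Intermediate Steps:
A(1)*(2*1) - 2 = (-3*1)*(2*1) - 2 = -3*2 - 2 = -6 - 2 = -8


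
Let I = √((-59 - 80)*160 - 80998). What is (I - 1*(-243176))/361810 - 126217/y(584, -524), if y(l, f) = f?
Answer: 22896998497/94794220 + I*√103238/361810 ≈ 241.54 + 0.00088805*I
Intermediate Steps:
I = I*√103238 (I = √(-139*160 - 80998) = √(-22240 - 80998) = √(-103238) = I*√103238 ≈ 321.31*I)
(I - 1*(-243176))/361810 - 126217/y(584, -524) = (I*√103238 - 1*(-243176))/361810 - 126217/(-524) = (I*√103238 + 243176)*(1/361810) - 126217*(-1/524) = (243176 + I*√103238)*(1/361810) + 126217/524 = (121588/180905 + I*√103238/361810) + 126217/524 = 22896998497/94794220 + I*√103238/361810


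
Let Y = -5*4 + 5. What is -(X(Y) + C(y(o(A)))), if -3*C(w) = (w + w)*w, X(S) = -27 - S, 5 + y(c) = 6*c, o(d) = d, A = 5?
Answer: 1286/3 ≈ 428.67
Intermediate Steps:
Y = -15 (Y = -20 + 5 = -15)
y(c) = -5 + 6*c
C(w) = -2*w**2/3 (C(w) = -(w + w)*w/3 = -2*w*w/3 = -2*w**2/3)
-(X(Y) + C(y(o(A)))) = -((-27 - 1*(-15)) - 2*(-5 + 6*5)**2/3) = -((-27 + 15) - 2*(-5 + 30)**2/3) = -(-12 - 2/3*25**2) = -(-12 - 2/3*625) = -(-12 - 1250/3) = -1*(-1286/3) = 1286/3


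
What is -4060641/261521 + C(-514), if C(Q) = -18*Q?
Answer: 185810127/20117 ≈ 9236.5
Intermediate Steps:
-4060641/261521 + C(-514) = -4060641/261521 - 18*(-514) = -4060641*1/261521 + 9252 = -312357/20117 + 9252 = 185810127/20117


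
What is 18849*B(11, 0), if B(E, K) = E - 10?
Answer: 18849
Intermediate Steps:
B(E, K) = -10 + E
18849*B(11, 0) = 18849*(-10 + 11) = 18849*1 = 18849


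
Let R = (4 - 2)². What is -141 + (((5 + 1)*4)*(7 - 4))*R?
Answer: 147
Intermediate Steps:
R = 4 (R = 2² = 4)
-141 + (((5 + 1)*4)*(7 - 4))*R = -141 + (((5 + 1)*4)*(7 - 4))*4 = -141 + ((6*4)*3)*4 = -141 + (24*3)*4 = -141 + 72*4 = -141 + 288 = 147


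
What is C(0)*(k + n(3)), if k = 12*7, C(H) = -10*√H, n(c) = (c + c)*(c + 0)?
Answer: 0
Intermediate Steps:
n(c) = 2*c² (n(c) = (2*c)*c = 2*c²)
k = 84
C(0)*(k + n(3)) = (-10*√0)*(84 + 2*3²) = (-10*0)*(84 + 2*9) = 0*(84 + 18) = 0*102 = 0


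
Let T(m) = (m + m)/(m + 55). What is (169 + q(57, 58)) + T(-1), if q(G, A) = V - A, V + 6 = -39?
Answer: 1781/27 ≈ 65.963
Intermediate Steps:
V = -45 (V = -6 - 39 = -45)
q(G, A) = -45 - A
T(m) = 2*m/(55 + m) (T(m) = (2*m)/(55 + m) = 2*m/(55 + m))
(169 + q(57, 58)) + T(-1) = (169 + (-45 - 1*58)) + 2*(-1)/(55 - 1) = (169 + (-45 - 58)) + 2*(-1)/54 = (169 - 103) + 2*(-1)*(1/54) = 66 - 1/27 = 1781/27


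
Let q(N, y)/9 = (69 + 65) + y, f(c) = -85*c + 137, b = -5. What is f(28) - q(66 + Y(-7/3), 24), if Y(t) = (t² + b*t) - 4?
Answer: -3665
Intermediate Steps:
f(c) = 137 - 85*c
Y(t) = -4 + t² - 5*t (Y(t) = (t² - 5*t) - 4 = -4 + t² - 5*t)
q(N, y) = 1206 + 9*y (q(N, y) = 9*((69 + 65) + y) = 9*(134 + y) = 1206 + 9*y)
f(28) - q(66 + Y(-7/3), 24) = (137 - 85*28) - (1206 + 9*24) = (137 - 2380) - (1206 + 216) = -2243 - 1*1422 = -2243 - 1422 = -3665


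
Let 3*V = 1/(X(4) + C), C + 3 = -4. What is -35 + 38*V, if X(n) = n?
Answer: -353/9 ≈ -39.222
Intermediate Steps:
C = -7 (C = -3 - 4 = -7)
V = -1/9 (V = 1/(3*(4 - 7)) = (1/3)/(-3) = (1/3)*(-1/3) = -1/9 ≈ -0.11111)
-35 + 38*V = -35 + 38*(-1/9) = -35 - 38/9 = -353/9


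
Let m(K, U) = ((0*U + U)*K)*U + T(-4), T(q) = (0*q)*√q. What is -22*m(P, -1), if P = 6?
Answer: -132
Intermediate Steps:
T(q) = 0 (T(q) = 0*√q = 0)
m(K, U) = K*U² (m(K, U) = ((0*U + U)*K)*U + 0 = ((0 + U)*K)*U + 0 = (U*K)*U + 0 = (K*U)*U + 0 = K*U² + 0 = K*U²)
-22*m(P, -1) = -132*(-1)² = -132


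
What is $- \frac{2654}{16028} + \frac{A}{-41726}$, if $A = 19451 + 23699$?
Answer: $- \frac{200587251}{167196082} \approx -1.1997$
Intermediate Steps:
$A = 43150$
$- \frac{2654}{16028} + \frac{A}{-41726} = - \frac{2654}{16028} + \frac{43150}{-41726} = \left(-2654\right) \frac{1}{16028} + 43150 \left(- \frac{1}{41726}\right) = - \frac{1327}{8014} - \frac{21575}{20863} = - \frac{200587251}{167196082}$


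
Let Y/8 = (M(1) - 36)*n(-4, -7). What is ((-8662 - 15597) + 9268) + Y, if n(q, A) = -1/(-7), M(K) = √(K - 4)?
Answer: -105225/7 + 8*I*√3/7 ≈ -15032.0 + 1.9795*I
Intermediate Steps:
M(K) = √(-4 + K)
n(q, A) = ⅐ (n(q, A) = -1*(-⅐) = ⅐)
Y = -288/7 + 8*I*√3/7 (Y = 8*((√(-4 + 1) - 36)*(⅐)) = 8*((√(-3) - 36)*(⅐)) = 8*((I*√3 - 36)*(⅐)) = 8*((-36 + I*√3)*(⅐)) = 8*(-36/7 + I*√3/7) = -288/7 + 8*I*√3/7 ≈ -41.143 + 1.9795*I)
((-8662 - 15597) + 9268) + Y = ((-8662 - 15597) + 9268) + (-288/7 + 8*I*√3/7) = (-24259 + 9268) + (-288/7 + 8*I*√3/7) = -14991 + (-288/7 + 8*I*√3/7) = -105225/7 + 8*I*√3/7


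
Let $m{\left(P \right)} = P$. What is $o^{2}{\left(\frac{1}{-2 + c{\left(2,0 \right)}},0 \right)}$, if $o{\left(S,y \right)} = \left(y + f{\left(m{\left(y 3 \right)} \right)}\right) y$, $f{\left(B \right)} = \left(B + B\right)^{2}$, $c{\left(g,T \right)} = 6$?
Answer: $0$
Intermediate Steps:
$f{\left(B \right)} = 4 B^{2}$ ($f{\left(B \right)} = \left(2 B\right)^{2} = 4 B^{2}$)
$o{\left(S,y \right)} = y \left(y + 36 y^{2}\right)$ ($o{\left(S,y \right)} = \left(y + 4 \left(y 3\right)^{2}\right) y = \left(y + 4 \left(3 y\right)^{2}\right) y = \left(y + 4 \cdot 9 y^{2}\right) y = \left(y + 36 y^{2}\right) y = y \left(y + 36 y^{2}\right)$)
$o^{2}{\left(\frac{1}{-2 + c{\left(2,0 \right)}},0 \right)} = \left(0^{2} \left(1 + 36 \cdot 0\right)\right)^{2} = \left(0 \left(1 + 0\right)\right)^{2} = \left(0 \cdot 1\right)^{2} = 0^{2} = 0$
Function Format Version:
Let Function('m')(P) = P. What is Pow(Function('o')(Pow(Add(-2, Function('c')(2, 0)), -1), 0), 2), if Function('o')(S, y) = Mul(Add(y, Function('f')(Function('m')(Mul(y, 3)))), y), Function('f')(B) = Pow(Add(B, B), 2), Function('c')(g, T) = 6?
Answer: 0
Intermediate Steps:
Function('f')(B) = Mul(4, Pow(B, 2)) (Function('f')(B) = Pow(Mul(2, B), 2) = Mul(4, Pow(B, 2)))
Function('o')(S, y) = Mul(y, Add(y, Mul(36, Pow(y, 2)))) (Function('o')(S, y) = Mul(Add(y, Mul(4, Pow(Mul(y, 3), 2))), y) = Mul(Add(y, Mul(4, Pow(Mul(3, y), 2))), y) = Mul(Add(y, Mul(4, Mul(9, Pow(y, 2)))), y) = Mul(Add(y, Mul(36, Pow(y, 2))), y) = Mul(y, Add(y, Mul(36, Pow(y, 2)))))
Pow(Function('o')(Pow(Add(-2, Function('c')(2, 0)), -1), 0), 2) = Pow(Mul(Pow(0, 2), Add(1, Mul(36, 0))), 2) = Pow(Mul(0, Add(1, 0)), 2) = Pow(Mul(0, 1), 2) = Pow(0, 2) = 0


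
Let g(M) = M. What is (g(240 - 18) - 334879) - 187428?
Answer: -522085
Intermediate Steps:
(g(240 - 18) - 334879) - 187428 = ((240 - 18) - 334879) - 187428 = (222 - 334879) - 187428 = -334657 - 187428 = -522085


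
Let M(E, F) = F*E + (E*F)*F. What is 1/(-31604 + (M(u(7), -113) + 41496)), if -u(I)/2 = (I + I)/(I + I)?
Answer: -1/15420 ≈ -6.4851e-5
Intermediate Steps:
u(I) = -2 (u(I) = -2*(I + I)/(I + I) = -2*2*I/(2*I) = -2*1/(2*I)*2*I = -2*1 = -2)
M(E, F) = E*F + E*F²
1/(-31604 + (M(u(7), -113) + 41496)) = 1/(-31604 + (-2*(-113)*(1 - 113) + 41496)) = 1/(-31604 + (-2*(-113)*(-112) + 41496)) = 1/(-31604 + (-25312 + 41496)) = 1/(-31604 + 16184) = 1/(-15420) = -1/15420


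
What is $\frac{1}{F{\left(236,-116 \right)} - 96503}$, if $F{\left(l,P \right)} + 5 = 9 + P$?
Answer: $- \frac{1}{96615} \approx -1.035 \cdot 10^{-5}$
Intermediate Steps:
$F{\left(l,P \right)} = 4 + P$ ($F{\left(l,P \right)} = -5 + \left(9 + P\right) = 4 + P$)
$\frac{1}{F{\left(236,-116 \right)} - 96503} = \frac{1}{\left(4 - 116\right) - 96503} = \frac{1}{-112 - 96503} = \frac{1}{-96615} = - \frac{1}{96615}$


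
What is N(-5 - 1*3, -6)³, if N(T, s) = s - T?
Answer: 8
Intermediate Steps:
N(-5 - 1*3, -6)³ = (-6 - (-5 - 1*3))³ = (-6 - (-5 - 3))³ = (-6 - 1*(-8))³ = (-6 + 8)³ = 2³ = 8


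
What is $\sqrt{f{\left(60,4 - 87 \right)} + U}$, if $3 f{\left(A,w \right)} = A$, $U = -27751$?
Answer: $i \sqrt{27731} \approx 166.53 i$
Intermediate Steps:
$f{\left(A,w \right)} = \frac{A}{3}$
$\sqrt{f{\left(60,4 - 87 \right)} + U} = \sqrt{\frac{1}{3} \cdot 60 - 27751} = \sqrt{20 - 27751} = \sqrt{-27731} = i \sqrt{27731}$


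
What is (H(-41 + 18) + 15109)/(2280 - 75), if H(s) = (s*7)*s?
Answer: 18812/2205 ≈ 8.5315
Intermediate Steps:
H(s) = 7*s² (H(s) = (7*s)*s = 7*s²)
(H(-41 + 18) + 15109)/(2280 - 75) = (7*(-41 + 18)² + 15109)/(2280 - 75) = (7*(-23)² + 15109)/2205 = (7*529 + 15109)*(1/2205) = (3703 + 15109)*(1/2205) = 18812*(1/2205) = 18812/2205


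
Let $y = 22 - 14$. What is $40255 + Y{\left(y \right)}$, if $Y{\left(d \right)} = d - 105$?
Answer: $40158$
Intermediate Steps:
$y = 8$
$Y{\left(d \right)} = -105 + d$
$40255 + Y{\left(y \right)} = 40255 + \left(-105 + 8\right) = 40255 - 97 = 40158$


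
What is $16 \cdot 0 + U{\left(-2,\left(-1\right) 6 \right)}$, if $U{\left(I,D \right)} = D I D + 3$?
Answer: $-69$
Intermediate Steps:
$U{\left(I,D \right)} = 3 + I D^{2}$ ($U{\left(I,D \right)} = I D^{2} + 3 = 3 + I D^{2}$)
$16 \cdot 0 + U{\left(-2,\left(-1\right) 6 \right)} = 16 \cdot 0 + \left(3 - 2 \left(\left(-1\right) 6\right)^{2}\right) = 0 + \left(3 - 2 \left(-6\right)^{2}\right) = 0 + \left(3 - 72\right) = 0 - 69 = -69$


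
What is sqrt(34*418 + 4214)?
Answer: sqrt(18426) ≈ 135.74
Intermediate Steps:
sqrt(34*418 + 4214) = sqrt(14212 + 4214) = sqrt(18426)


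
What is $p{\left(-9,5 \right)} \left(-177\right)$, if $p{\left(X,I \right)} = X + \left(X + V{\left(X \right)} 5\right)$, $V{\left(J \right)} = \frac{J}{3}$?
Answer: $5841$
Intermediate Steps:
$V{\left(J \right)} = \frac{J}{3}$ ($V{\left(J \right)} = J \frac{1}{3} = \frac{J}{3}$)
$p{\left(X,I \right)} = \frac{11 X}{3}$ ($p{\left(X,I \right)} = X + \left(X + \frac{X}{3} \cdot 5\right) = X + \left(X + \frac{5 X}{3}\right) = X + \frac{8 X}{3} = \frac{11 X}{3}$)
$p{\left(-9,5 \right)} \left(-177\right) = \frac{11}{3} \left(-9\right) \left(-177\right) = \left(-33\right) \left(-177\right) = 5841$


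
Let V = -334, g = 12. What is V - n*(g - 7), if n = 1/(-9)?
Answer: -3001/9 ≈ -333.44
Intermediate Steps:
n = -⅑ ≈ -0.11111
V - n*(g - 7) = -334 - (-1)*(12 - 7)/9 = -334 - (-1)*5/9 = -334 - 1*(-5/9) = -334 + 5/9 = -3001/9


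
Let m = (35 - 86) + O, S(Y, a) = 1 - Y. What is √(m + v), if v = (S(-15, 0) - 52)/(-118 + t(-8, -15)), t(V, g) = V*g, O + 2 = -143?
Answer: I*√214 ≈ 14.629*I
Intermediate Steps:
O = -145 (O = -2 - 143 = -145)
m = -196 (m = (35 - 86) - 145 = -51 - 145 = -196)
v = -18 (v = ((1 - 1*(-15)) - 52)/(-118 - 8*(-15)) = ((1 + 15) - 52)/(-118 + 120) = (16 - 52)/2 = -36*½ = -18)
√(m + v) = √(-196 - 18) = √(-214) = I*√214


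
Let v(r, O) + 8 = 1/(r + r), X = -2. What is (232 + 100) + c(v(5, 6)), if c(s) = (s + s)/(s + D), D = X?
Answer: 33026/99 ≈ 333.60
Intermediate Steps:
D = -2
v(r, O) = -8 + 1/(2*r) (v(r, O) = -8 + 1/(r + r) = -8 + 1/(2*r))
c(s) = 2*s/(-2 + s) (c(s) = (s + s)/(s - 2) = (2*s)/(-2 + s) = 2*s/(-2 + s))
(232 + 100) + c(v(5, 6)) = (232 + 100) + 2*(-8 + (½)/5)/(-2 + (-8 + (½)/5)) = 332 + 2*(-8 + (½)*(⅕))/(-2 + (-8 + (½)*(⅕))) = 332 + 2*(-8 + ⅒)/(-2 + (-8 + ⅒)) = 332 + 2*(-79/10)/(-2 - 79/10) = 332 + 2*(-79/10)/(-99/10) = 332 + 2*(-79/10)*(-10/99) = 332 + 158/99 = 33026/99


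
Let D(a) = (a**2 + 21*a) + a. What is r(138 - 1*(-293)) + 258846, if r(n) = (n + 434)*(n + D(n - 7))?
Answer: 164206621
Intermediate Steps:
D(a) = a**2 + 22*a
r(n) = (434 + n)*(n + (-7 + n)*(15 + n)) (r(n) = (n + 434)*(n + (n - 7)*(22 + (n - 7))) = (434 + n)*(n + (-7 + n)*(22 + (-7 + n))) = (434 + n)*(n + (-7 + n)*(15 + n)))
r(138 - 1*(-293)) + 258846 = (-45570 + (138 - 1*(-293))**3 + 443*(138 - 1*(-293))**2 + 3801*(138 - 1*(-293))) + 258846 = (-45570 + (138 + 293)**3 + 443*(138 + 293)**2 + 3801*(138 + 293)) + 258846 = (-45570 + 431**3 + 443*431**2 + 3801*431) + 258846 = (-45570 + 80062991 + 443*185761 + 1638231) + 258846 = (-45570 + 80062991 + 82292123 + 1638231) + 258846 = 163947775 + 258846 = 164206621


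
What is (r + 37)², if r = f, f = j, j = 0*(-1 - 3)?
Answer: 1369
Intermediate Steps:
j = 0 (j = 0*(-4) = 0)
f = 0
r = 0
(r + 37)² = (0 + 37)² = 37² = 1369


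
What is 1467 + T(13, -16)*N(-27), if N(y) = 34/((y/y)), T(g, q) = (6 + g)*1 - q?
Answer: 2657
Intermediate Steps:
T(g, q) = 6 + g - q (T(g, q) = (6 + g) - q = 6 + g - q)
N(y) = 34 (N(y) = 34/1 = 34*1 = 34)
1467 + T(13, -16)*N(-27) = 1467 + (6 + 13 - 1*(-16))*34 = 1467 + (6 + 13 + 16)*34 = 1467 + 35*34 = 1467 + 1190 = 2657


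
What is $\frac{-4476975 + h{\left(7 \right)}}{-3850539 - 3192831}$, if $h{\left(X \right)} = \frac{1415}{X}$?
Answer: $\frac{3133741}{4930359} \approx 0.6356$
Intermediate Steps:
$\frac{-4476975 + h{\left(7 \right)}}{-3850539 - 3192831} = \frac{-4476975 + \frac{1415}{7}}{-3850539 - 3192831} = \frac{-4476975 + 1415 \cdot \frac{1}{7}}{-7043370} = \left(-4476975 + \frac{1415}{7}\right) \left(- \frac{1}{7043370}\right) = \left(- \frac{31337410}{7}\right) \left(- \frac{1}{7043370}\right) = \frac{3133741}{4930359}$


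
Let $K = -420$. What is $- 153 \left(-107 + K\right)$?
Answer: $80631$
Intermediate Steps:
$- 153 \left(-107 + K\right) = - 153 \left(-107 - 420\right) = \left(-153\right) \left(-527\right) = 80631$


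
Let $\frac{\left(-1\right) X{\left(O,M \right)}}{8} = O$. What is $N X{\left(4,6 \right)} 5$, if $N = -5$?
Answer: $800$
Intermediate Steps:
$X{\left(O,M \right)} = - 8 O$
$N X{\left(4,6 \right)} 5 = - 5 \left(\left(-8\right) 4\right) 5 = \left(-5\right) \left(-32\right) 5 = 160 \cdot 5 = 800$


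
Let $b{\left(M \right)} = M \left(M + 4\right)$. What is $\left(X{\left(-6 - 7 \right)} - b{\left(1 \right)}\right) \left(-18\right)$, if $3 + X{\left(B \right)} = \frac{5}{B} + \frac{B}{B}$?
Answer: $\frac{1728}{13} \approx 132.92$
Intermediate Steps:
$b{\left(M \right)} = M \left(4 + M\right)$
$X{\left(B \right)} = -2 + \frac{5}{B}$ ($X{\left(B \right)} = -3 + \left(\frac{5}{B} + \frac{B}{B}\right) = -3 + \left(\frac{5}{B} + 1\right) = -3 + \left(1 + \frac{5}{B}\right) = -2 + \frac{5}{B}$)
$\left(X{\left(-6 - 7 \right)} - b{\left(1 \right)}\right) \left(-18\right) = \left(\left(-2 + \frac{5}{-6 - 7}\right) - 1 \left(4 + 1\right)\right) \left(-18\right) = \left(\left(-2 + \frac{5}{-13}\right) - 1 \cdot 5\right) \left(-18\right) = \left(\left(-2 + 5 \left(- \frac{1}{13}\right)\right) - 5\right) \left(-18\right) = \left(\left(-2 - \frac{5}{13}\right) - 5\right) \left(-18\right) = \left(- \frac{31}{13} - 5\right) \left(-18\right) = \left(- \frac{96}{13}\right) \left(-18\right) = \frac{1728}{13}$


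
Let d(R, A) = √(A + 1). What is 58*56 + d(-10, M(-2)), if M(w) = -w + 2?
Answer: 3248 + √5 ≈ 3250.2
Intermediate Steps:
M(w) = 2 - w
d(R, A) = √(1 + A)
58*56 + d(-10, M(-2)) = 58*56 + √(1 + (2 - 1*(-2))) = 3248 + √(1 + (2 + 2)) = 3248 + √(1 + 4) = 3248 + √5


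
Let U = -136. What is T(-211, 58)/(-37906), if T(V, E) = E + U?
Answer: 39/18953 ≈ 0.0020577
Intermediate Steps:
T(V, E) = -136 + E (T(V, E) = E - 136 = -136 + E)
T(-211, 58)/(-37906) = (-136 + 58)/(-37906) = -78*(-1/37906) = 39/18953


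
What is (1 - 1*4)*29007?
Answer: -87021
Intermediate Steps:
(1 - 1*4)*29007 = (1 - 4)*29007 = -3*29007 = -87021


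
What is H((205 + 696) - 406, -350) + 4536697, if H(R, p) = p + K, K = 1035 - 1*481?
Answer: 4536901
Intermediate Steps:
K = 554 (K = 1035 - 481 = 554)
H(R, p) = 554 + p (H(R, p) = p + 554 = 554 + p)
H((205 + 696) - 406, -350) + 4536697 = (554 - 350) + 4536697 = 204 + 4536697 = 4536901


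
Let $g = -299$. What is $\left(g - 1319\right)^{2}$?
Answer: $2617924$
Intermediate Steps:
$\left(g - 1319\right)^{2} = \left(-299 - 1319\right)^{2} = \left(-1618\right)^{2} = 2617924$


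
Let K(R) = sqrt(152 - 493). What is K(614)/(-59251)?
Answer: -I*sqrt(341)/59251 ≈ -0.00031166*I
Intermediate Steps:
K(R) = I*sqrt(341) (K(R) = sqrt(-341) = I*sqrt(341))
K(614)/(-59251) = (I*sqrt(341))/(-59251) = (I*sqrt(341))*(-1/59251) = -I*sqrt(341)/59251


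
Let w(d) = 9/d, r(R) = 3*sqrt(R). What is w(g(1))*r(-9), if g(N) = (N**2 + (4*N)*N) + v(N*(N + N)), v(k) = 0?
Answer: 81*I/5 ≈ 16.2*I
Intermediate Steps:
g(N) = 5*N**2 (g(N) = (N**2 + (4*N)*N) + 0 = (N**2 + 4*N**2) + 0 = 5*N**2 + 0 = 5*N**2)
w(g(1))*r(-9) = (9/((5*1**2)))*(3*sqrt(-9)) = (9/((5*1)))*(3*(3*I)) = (9/5)*(9*I) = (9*(1/5))*(9*I) = 9*(9*I)/5 = 81*I/5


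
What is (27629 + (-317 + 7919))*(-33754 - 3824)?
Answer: -1323910518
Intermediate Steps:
(27629 + (-317 + 7919))*(-33754 - 3824) = (27629 + 7602)*(-37578) = 35231*(-37578) = -1323910518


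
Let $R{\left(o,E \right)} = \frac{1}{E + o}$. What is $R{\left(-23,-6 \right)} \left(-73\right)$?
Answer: $\frac{73}{29} \approx 2.5172$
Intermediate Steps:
$R{\left(-23,-6 \right)} \left(-73\right) = \frac{1}{-6 - 23} \left(-73\right) = \frac{1}{-29} \left(-73\right) = \left(- \frac{1}{29}\right) \left(-73\right) = \frac{73}{29}$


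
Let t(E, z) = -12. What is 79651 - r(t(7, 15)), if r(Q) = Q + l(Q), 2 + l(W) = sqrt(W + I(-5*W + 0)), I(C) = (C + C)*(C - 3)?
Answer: 79665 - 2*sqrt(1707) ≈ 79582.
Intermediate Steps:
I(C) = 2*C*(-3 + C) (I(C) = (2*C)*(-3 + C) = 2*C*(-3 + C))
l(W) = -2 + sqrt(W - 10*W*(-3 - 5*W)) (l(W) = -2 + sqrt(W + 2*(-5*W + 0)*(-3 + (-5*W + 0))) = -2 + sqrt(W + 2*(-5*W)*(-3 - 5*W)) = -2 + sqrt(W - 10*W*(-3 - 5*W)))
r(Q) = -2 + Q + sqrt(Q*(31 + 50*Q)) (r(Q) = Q + (-2 + sqrt(Q*(31 + 50*Q))) = -2 + Q + sqrt(Q*(31 + 50*Q)))
79651 - r(t(7, 15)) = 79651 - (-2 - 12 + sqrt(-12*(31 + 50*(-12)))) = 79651 - (-2 - 12 + sqrt(-12*(31 - 600))) = 79651 - (-2 - 12 + sqrt(-12*(-569))) = 79651 - (-2 - 12 + sqrt(6828)) = 79651 - (-2 - 12 + 2*sqrt(1707)) = 79651 - (-14 + 2*sqrt(1707)) = 79651 + (14 - 2*sqrt(1707)) = 79665 - 2*sqrt(1707)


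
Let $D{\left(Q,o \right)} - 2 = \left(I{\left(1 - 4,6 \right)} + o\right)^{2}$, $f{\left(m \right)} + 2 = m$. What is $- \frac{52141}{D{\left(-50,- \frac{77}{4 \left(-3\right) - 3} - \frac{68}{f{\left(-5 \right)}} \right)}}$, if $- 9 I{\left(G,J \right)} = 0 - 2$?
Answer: $- \frac{5173690725}{22732459} \approx -227.59$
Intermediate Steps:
$f{\left(m \right)} = -2 + m$
$I{\left(G,J \right)} = \frac{2}{9}$ ($I{\left(G,J \right)} = - \frac{0 - 2}{9} = \left(- \frac{1}{9}\right) \left(-2\right) = \frac{2}{9}$)
$D{\left(Q,o \right)} = 2 + \left(\frac{2}{9} + o\right)^{2}$
$- \frac{52141}{D{\left(-50,- \frac{77}{4 \left(-3\right) - 3} - \frac{68}{f{\left(-5 \right)}} \right)}} = - \frac{52141}{2 + \frac{\left(2 + 9 \left(- \frac{77}{4 \left(-3\right) - 3} - \frac{68}{-2 - 5}\right)\right)^{2}}{81}} = - \frac{52141}{2 + \frac{\left(2 + 9 \left(- \frac{77}{-12 - 3} - \frac{68}{-7}\right)\right)^{2}}{81}} = - \frac{52141}{2 + \frac{\left(2 + 9 \left(- \frac{77}{-15} - - \frac{68}{7}\right)\right)^{2}}{81}} = - \frac{52141}{2 + \frac{\left(2 + 9 \left(\left(-77\right) \left(- \frac{1}{15}\right) + \frac{68}{7}\right)\right)^{2}}{81}} = - \frac{52141}{2 + \frac{\left(2 + 9 \left(\frac{77}{15} + \frac{68}{7}\right)\right)^{2}}{81}} = - \frac{52141}{2 + \frac{\left(2 + 9 \cdot \frac{1559}{105}\right)^{2}}{81}} = - \frac{52141}{2 + \frac{\left(2 + \frac{4677}{35}\right)^{2}}{81}} = - \frac{52141}{2 + \frac{\left(\frac{4747}{35}\right)^{2}}{81}} = - \frac{52141}{2 + \frac{1}{81} \cdot \frac{22534009}{1225}} = - \frac{52141}{2 + \frac{22534009}{99225}} = - \frac{52141}{\frac{22732459}{99225}} = \left(-52141\right) \frac{99225}{22732459} = - \frac{5173690725}{22732459}$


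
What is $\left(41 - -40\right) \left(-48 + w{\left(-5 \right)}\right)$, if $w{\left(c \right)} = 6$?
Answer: $-3402$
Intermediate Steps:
$\left(41 - -40\right) \left(-48 + w{\left(-5 \right)}\right) = \left(41 - -40\right) \left(-48 + 6\right) = \left(41 + 40\right) \left(-42\right) = 81 \left(-42\right) = -3402$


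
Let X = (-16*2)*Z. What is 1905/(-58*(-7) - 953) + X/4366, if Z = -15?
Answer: -4027335/1194101 ≈ -3.3727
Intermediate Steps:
X = 480 (X = -16*2*(-15) = -32*(-15) = 480)
1905/(-58*(-7) - 953) + X/4366 = 1905/(-58*(-7) - 953) + 480/4366 = 1905/(406 - 953) + 480*(1/4366) = 1905/(-547) + 240/2183 = 1905*(-1/547) + 240/2183 = -1905/547 + 240/2183 = -4027335/1194101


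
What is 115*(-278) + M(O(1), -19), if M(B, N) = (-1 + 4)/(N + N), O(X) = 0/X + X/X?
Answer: -1214863/38 ≈ -31970.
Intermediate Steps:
O(X) = 1 (O(X) = 0 + 1 = 1)
M(B, N) = 3/(2*N) (M(B, N) = 3/((2*N)) = 3*(1/(2*N)) = 3/(2*N))
115*(-278) + M(O(1), -19) = 115*(-278) + (3/2)/(-19) = -31970 + (3/2)*(-1/19) = -31970 - 3/38 = -1214863/38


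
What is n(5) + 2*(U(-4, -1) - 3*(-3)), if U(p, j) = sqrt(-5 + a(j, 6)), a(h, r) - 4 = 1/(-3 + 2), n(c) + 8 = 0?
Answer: 10 + 2*I*sqrt(2) ≈ 10.0 + 2.8284*I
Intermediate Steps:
n(c) = -8 (n(c) = -8 + 0 = -8)
a(h, r) = 3 (a(h, r) = 4 + 1/(-3 + 2) = 4 + 1/(-1) = 4 - 1 = 3)
U(p, j) = I*sqrt(2) (U(p, j) = sqrt(-5 + 3) = sqrt(-2) = I*sqrt(2))
n(5) + 2*(U(-4, -1) - 3*(-3)) = -8 + 2*(I*sqrt(2) - 3*(-3)) = -8 + 2*(I*sqrt(2) + 9) = -8 + 2*(9 + I*sqrt(2)) = -8 + (18 + 2*I*sqrt(2)) = 10 + 2*I*sqrt(2)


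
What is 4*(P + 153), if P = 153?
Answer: 1224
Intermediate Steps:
4*(P + 153) = 4*(153 + 153) = 4*306 = 1224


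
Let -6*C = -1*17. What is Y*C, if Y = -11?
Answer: -187/6 ≈ -31.167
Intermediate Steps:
C = 17/6 (C = -(-1)*17/6 = -⅙*(-17) = 17/6 ≈ 2.8333)
Y*C = -11*17/6 = -187/6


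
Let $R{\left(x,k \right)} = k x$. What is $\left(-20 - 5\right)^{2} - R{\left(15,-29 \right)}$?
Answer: $1060$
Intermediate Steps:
$\left(-20 - 5\right)^{2} - R{\left(15,-29 \right)} = \left(-20 - 5\right)^{2} - \left(-29\right) 15 = \left(-25\right)^{2} - -435 = 625 + 435 = 1060$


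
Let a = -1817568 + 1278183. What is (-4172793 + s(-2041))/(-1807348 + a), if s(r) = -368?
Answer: 4173161/2346733 ≈ 1.7783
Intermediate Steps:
a = -539385
(-4172793 + s(-2041))/(-1807348 + a) = (-4172793 - 368)/(-1807348 - 539385) = -4173161/(-2346733) = -4173161*(-1/2346733) = 4173161/2346733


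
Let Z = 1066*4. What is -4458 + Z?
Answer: -194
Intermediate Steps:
Z = 4264
-4458 + Z = -4458 + 4264 = -194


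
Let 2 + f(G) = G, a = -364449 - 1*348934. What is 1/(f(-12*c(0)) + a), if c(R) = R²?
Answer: -1/713385 ≈ -1.4018e-6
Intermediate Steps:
a = -713383 (a = -364449 - 348934 = -713383)
f(G) = -2 + G
1/(f(-12*c(0)) + a) = 1/((-2 - 12*0²) - 713383) = 1/((-2 - 12*0) - 713383) = 1/((-2 + 0) - 713383) = 1/(-2 - 713383) = 1/(-713385) = -1/713385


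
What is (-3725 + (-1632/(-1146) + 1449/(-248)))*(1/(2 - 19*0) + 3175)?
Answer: -1121936559153/94736 ≈ -1.1843e+7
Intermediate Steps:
(-3725 + (-1632/(-1146) + 1449/(-248)))*(1/(2 - 19*0) + 3175) = (-3725 + (-1632*(-1/1146) + 1449*(-1/248)))*(1/(2 + 0) + 3175) = (-3725 + (272/191 - 1449/248))*(1/2 + 3175) = (-3725 - 209303/47368)*(½ + 3175) = -176655103/47368*6351/2 = -1121936559153/94736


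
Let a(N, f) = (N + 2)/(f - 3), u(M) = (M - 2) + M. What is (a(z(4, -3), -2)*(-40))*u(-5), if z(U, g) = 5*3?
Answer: -1632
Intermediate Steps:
z(U, g) = 15
u(M) = -2 + 2*M (u(M) = (-2 + M) + M = -2 + 2*M)
a(N, f) = (2 + N)/(-3 + f)
(a(z(4, -3), -2)*(-40))*u(-5) = (((2 + 15)/(-3 - 2))*(-40))*(-2 + 2*(-5)) = ((17/(-5))*(-40))*(-2 - 10) = (-1/5*17*(-40))*(-12) = -17/5*(-40)*(-12) = 136*(-12) = -1632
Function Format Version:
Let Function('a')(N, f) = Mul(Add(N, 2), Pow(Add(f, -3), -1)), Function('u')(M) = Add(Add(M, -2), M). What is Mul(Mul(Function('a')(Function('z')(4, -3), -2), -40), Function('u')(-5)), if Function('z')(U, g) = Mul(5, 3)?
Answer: -1632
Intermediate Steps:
Function('z')(U, g) = 15
Function('u')(M) = Add(-2, Mul(2, M)) (Function('u')(M) = Add(Add(-2, M), M) = Add(-2, Mul(2, M)))
Function('a')(N, f) = Mul(Pow(Add(-3, f), -1), Add(2, N)) (Function('a')(N, f) = Mul(Add(2, N), Pow(Add(-3, f), -1)) = Mul(Pow(Add(-3, f), -1), Add(2, N)))
Mul(Mul(Function('a')(Function('z')(4, -3), -2), -40), Function('u')(-5)) = Mul(Mul(Mul(Pow(Add(-3, -2), -1), Add(2, 15)), -40), Add(-2, Mul(2, -5))) = Mul(Mul(Mul(Pow(-5, -1), 17), -40), Add(-2, -10)) = Mul(Mul(Mul(Rational(-1, 5), 17), -40), -12) = Mul(Mul(Rational(-17, 5), -40), -12) = Mul(136, -12) = -1632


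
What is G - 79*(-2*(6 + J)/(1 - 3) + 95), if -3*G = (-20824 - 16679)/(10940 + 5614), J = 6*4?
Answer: -54486083/5518 ≈ -9874.3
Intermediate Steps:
J = 24
G = 4167/5518 (G = -(-20824 - 16679)/(3*(10940 + 5614)) = -(-12501)/16554 = -⅓*(-12501/5518) = 4167/5518 ≈ 0.75517)
G - 79*(-2*(6 + J)/(1 - 3) + 95) = 4167/5518 - 79*(-2*(6 + 24)/(1 - 3) + 95) = 4167/5518 - 79*(-60/(-2) + 95) = 4167/5518 - 79*(-60*(-1)/2 + 95) = 4167/5518 - 79*(-2*(-15) + 95) = 4167/5518 - 79*(30 + 95) = 4167/5518 - 79*125 = 4167/5518 - 9875 = -54486083/5518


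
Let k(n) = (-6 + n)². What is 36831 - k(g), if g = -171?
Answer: 5502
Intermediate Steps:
36831 - k(g) = 36831 - (-6 - 171)² = 36831 - 1*(-177)² = 36831 - 1*31329 = 36831 - 31329 = 5502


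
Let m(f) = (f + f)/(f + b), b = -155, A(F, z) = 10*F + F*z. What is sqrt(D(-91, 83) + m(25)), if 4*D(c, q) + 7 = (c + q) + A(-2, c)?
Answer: sqrt(24583)/26 ≈ 6.0304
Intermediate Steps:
D(c, q) = -27/4 - c/4 + q/4 (D(c, q) = -7/4 + ((c + q) - 2*(10 + c))/4 = -7/4 + ((c + q) + (-20 - 2*c))/4 = -7/4 + (-20 + q - c)/4 = -7/4 + (-5 - c/4 + q/4) = -27/4 - c/4 + q/4)
m(f) = 2*f/(-155 + f) (m(f) = (f + f)/(f - 155) = (2*f)/(-155 + f) = 2*f/(-155 + f))
sqrt(D(-91, 83) + m(25)) = sqrt((-27/4 - 1/4*(-91) + (1/4)*83) + 2*25/(-155 + 25)) = sqrt((-27/4 + 91/4 + 83/4) + 2*25/(-130)) = sqrt(147/4 + 2*25*(-1/130)) = sqrt(147/4 - 5/13) = sqrt(1891/52) = sqrt(24583)/26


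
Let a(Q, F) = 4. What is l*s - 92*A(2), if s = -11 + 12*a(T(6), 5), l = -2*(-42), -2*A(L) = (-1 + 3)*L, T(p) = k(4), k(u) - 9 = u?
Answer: 3292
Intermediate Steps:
k(u) = 9 + u
T(p) = 13 (T(p) = 9 + 4 = 13)
A(L) = -L (A(L) = -(-1 + 3)*L/2 = -L)
l = 84
s = 37 (s = -11 + 12*4 = -11 + 48 = 37)
l*s - 92*A(2) = 84*37 - (-92)*2 = 3108 - 92*(-2) = 3108 + 184 = 3292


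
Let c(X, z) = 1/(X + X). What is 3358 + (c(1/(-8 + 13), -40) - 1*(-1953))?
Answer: 10627/2 ≈ 5313.5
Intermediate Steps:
c(X, z) = 1/(2*X)
3358 + (c(1/(-8 + 13), -40) - 1*(-1953)) = 3358 + (1/(2*(1/(-8 + 13))) - 1*(-1953)) = 3358 + (1/(2*(1/5)) + 1953) = 3358 + ((1/2)*5 + 1953) = 3358 + (5/2 + 1953) = 3358 + 3911/2 = 10627/2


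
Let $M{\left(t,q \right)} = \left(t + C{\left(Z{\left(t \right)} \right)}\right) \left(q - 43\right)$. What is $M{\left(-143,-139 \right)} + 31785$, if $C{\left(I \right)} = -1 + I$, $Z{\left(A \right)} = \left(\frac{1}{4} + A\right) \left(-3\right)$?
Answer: $- \frac{39897}{2} \approx -19949.0$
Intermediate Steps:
$Z{\left(A \right)} = - \frac{3}{4} - 3 A$ ($Z{\left(A \right)} = \left(\frac{1}{4} + A\right) \left(-3\right) = - \frac{3}{4} - 3 A$)
$M{\left(t,q \right)} = \left(-43 + q\right) \left(- \frac{7}{4} - 2 t\right)$ ($M{\left(t,q \right)} = \left(t - \left(\frac{7}{4} + 3 t\right)\right) \left(q - 43\right) = \left(t - \left(\frac{7}{4} + 3 t\right)\right) \left(-43 + q\right) = \left(- \frac{7}{4} - 2 t\right) \left(-43 + q\right) = \left(-43 + q\right) \left(- \frac{7}{4} - 2 t\right)$)
$M{\left(-143,-139 \right)} + 31785 = \left(\frac{301}{4} + 86 \left(-143\right) - - \frac{973}{4} - \left(-278\right) \left(-143\right)\right) + 31785 = \left(\frac{301}{4} - 12298 + \frac{973}{4} - 39754\right) + 31785 = - \frac{103467}{2} + 31785 = - \frac{39897}{2}$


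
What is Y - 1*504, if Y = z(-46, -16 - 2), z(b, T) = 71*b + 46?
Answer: -3724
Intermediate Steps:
z(b, T) = 46 + 71*b
Y = -3220 (Y = 46 + 71*(-46) = 46 - 3266 = -3220)
Y - 1*504 = -3220 - 1*504 = -3220 - 504 = -3724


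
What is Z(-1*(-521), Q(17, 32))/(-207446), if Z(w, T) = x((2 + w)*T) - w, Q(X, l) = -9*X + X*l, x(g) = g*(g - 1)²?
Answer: -8551279295241031/207446 ≈ -4.1222e+10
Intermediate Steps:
x(g) = g*(-1 + g)²
Z(w, T) = -w + T*(-1 + T*(2 + w))²*(2 + w) (Z(w, T) = ((2 + w)*T)*(-1 + (2 + w)*T)² - w = (T*(2 + w))*(-1 + T*(2 + w))² - w = T*(-1 + T*(2 + w))²*(2 + w) - w = -w + T*(-1 + T*(2 + w))²*(2 + w))
Z(-1*(-521), Q(17, 32))/(-207446) = (-(-1)*(-521) + (17*(-9 + 32))*(-1 + (17*(-9 + 32))*(2 - 1*(-521)))²*(2 - 1*(-521)))/(-207446) = (-1*521 + (17*23)*(-1 + (17*23)*(2 + 521))²*(2 + 521))*(-1/207446) = (-521 + 391*(-1 + 391*523)²*523)*(-1/207446) = (-521 + 391*(-1 + 204493)²*523)*(-1/207446) = (-521 + 391*204492²*523)*(-1/207446) = (-521 + 391*41816978064*523)*(-1/207446) = (-521 + 8551279295241552)*(-1/207446) = 8551279295241031*(-1/207446) = -8551279295241031/207446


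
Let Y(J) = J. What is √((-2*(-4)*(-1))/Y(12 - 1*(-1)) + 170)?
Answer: √28626/13 ≈ 13.015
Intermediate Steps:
√((-2*(-4)*(-1))/Y(12 - 1*(-1)) + 170) = √((-2*(-4)*(-1))/(12 - 1*(-1)) + 170) = √((8*(-1))/(12 + 1) + 170) = √(-8/13 + 170) = √(2202/13) = √28626/13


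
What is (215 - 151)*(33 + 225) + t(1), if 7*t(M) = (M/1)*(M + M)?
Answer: 115586/7 ≈ 16512.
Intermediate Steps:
t(M) = 2*M²/7 (t(M) = ((M/1)*(M + M))/7 = ((M*1)*(2*M))/7 = (M*(2*M))/7 = (2*M²)/7 = 2*M²/7)
(215 - 151)*(33 + 225) + t(1) = (215 - 151)*(33 + 225) + (2/7)*1² = 64*258 + (2/7)*1 = 16512 + 2/7 = 115586/7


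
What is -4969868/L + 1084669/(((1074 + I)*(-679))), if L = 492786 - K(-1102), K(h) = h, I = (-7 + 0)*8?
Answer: -496373387721/42673281392 ≈ -11.632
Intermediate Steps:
I = -56 (I = -7*8 = -56)
L = 493888 (L = 492786 - 1*(-1102) = 492786 + 1102 = 493888)
-4969868/L + 1084669/(((1074 + I)*(-679))) = -4969868/493888 + 1084669/(((1074 - 56)*(-679))) = -4969868*1/493888 + 1084669/((1018*(-679))) = -1242467/123472 + 1084669/(-691222) = -1242467/123472 + 1084669*(-1/691222) = -1242467/123472 - 1084669/691222 = -496373387721/42673281392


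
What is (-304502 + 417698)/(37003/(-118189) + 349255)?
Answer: 1114876837/3439838516 ≈ 0.32411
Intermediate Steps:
(-304502 + 417698)/(37003/(-118189) + 349255) = 113196/(37003*(-1/118189) + 349255) = 113196/(-37003/118189 + 349255) = 113196/(41278062192/118189) = 113196*(118189/41278062192) = 1114876837/3439838516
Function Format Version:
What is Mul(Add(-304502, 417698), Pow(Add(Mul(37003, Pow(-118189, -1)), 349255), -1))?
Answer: Rational(1114876837, 3439838516) ≈ 0.32411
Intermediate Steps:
Mul(Add(-304502, 417698), Pow(Add(Mul(37003, Pow(-118189, -1)), 349255), -1)) = Mul(113196, Pow(Add(Mul(37003, Rational(-1, 118189)), 349255), -1)) = Mul(113196, Pow(Add(Rational(-37003, 118189), 349255), -1)) = Mul(113196, Pow(Rational(41278062192, 118189), -1)) = Mul(113196, Rational(118189, 41278062192)) = Rational(1114876837, 3439838516)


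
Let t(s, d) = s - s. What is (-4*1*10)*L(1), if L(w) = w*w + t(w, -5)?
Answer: -40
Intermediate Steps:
t(s, d) = 0
L(w) = w² (L(w) = w*w + 0 = w² + 0 = w²)
(-4*1*10)*L(1) = (-4*1*10)*1² = -4*10*1 = -40*1 = -40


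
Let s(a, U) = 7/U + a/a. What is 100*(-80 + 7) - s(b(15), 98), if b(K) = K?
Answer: -102215/14 ≈ -7301.1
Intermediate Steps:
s(a, U) = 1 + 7/U (s(a, U) = 7/U + 1 = 1 + 7/U)
100*(-80 + 7) - s(b(15), 98) = 100*(-80 + 7) - (7 + 98)/98 = 100*(-73) - 105/98 = -7300 - 1*15/14 = -7300 - 15/14 = -102215/14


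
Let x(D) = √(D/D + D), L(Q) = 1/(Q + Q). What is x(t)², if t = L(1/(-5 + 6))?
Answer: 3/2 ≈ 1.5000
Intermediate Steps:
L(Q) = 1/(2*Q)
t = ½ (t = 1/(2*(1/(-5 + 6))) = 1/(2*(1/1)) = (½)/1 = (½)*1 = ½ ≈ 0.50000)
x(D) = √(1 + D)
x(t)² = (√(1 + ½))² = (√(3/2))² = (√6/2)² = 3/2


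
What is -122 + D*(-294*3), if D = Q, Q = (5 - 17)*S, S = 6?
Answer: 63382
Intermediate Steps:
Q = -72 (Q = (5 - 17)*6 = -12*6 = -72)
D = -72
-122 + D*(-294*3) = -122 - (-21168)*3 = -122 - 72*(-882) = -122 + 63504 = 63382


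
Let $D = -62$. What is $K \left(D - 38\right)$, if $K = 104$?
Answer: $-10400$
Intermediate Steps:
$K \left(D - 38\right) = 104 \left(-62 - 38\right) = 104 \left(-100\right) = -10400$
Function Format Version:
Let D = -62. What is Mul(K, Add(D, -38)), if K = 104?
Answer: -10400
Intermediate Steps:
Mul(K, Add(D, -38)) = Mul(104, Add(-62, -38)) = Mul(104, -100) = -10400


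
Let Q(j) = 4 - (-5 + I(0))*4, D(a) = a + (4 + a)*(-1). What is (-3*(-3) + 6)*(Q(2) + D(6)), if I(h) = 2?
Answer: 180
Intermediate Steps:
D(a) = -4 (D(a) = a + (-4 - a) = -4)
Q(j) = 16 (Q(j) = 4 - (-5 + 2)*4 = 4 - (-3)*4 = 4 - 1*(-12) = 4 + 12 = 16)
(-3*(-3) + 6)*(Q(2) + D(6)) = (-3*(-3) + 6)*(16 - 4) = (9 + 6)*12 = 15*12 = 180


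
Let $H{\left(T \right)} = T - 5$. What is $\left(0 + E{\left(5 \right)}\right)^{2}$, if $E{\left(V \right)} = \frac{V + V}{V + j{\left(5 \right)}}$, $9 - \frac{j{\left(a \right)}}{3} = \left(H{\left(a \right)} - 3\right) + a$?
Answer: $\frac{25}{169} \approx 0.14793$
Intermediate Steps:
$H{\left(T \right)} = -5 + T$
$j{\left(a \right)} = 51 - 6 a$ ($j{\left(a \right)} = 27 - 3 \left(\left(\left(-5 + a\right) - 3\right) + a\right) = 27 - 3 \left(\left(-8 + a\right) + a\right) = 27 - 3 \left(-8 + 2 a\right) = 27 - \left(-24 + 6 a\right) = 51 - 6 a$)
$E{\left(V \right)} = \frac{2 V}{21 + V}$ ($E{\left(V \right)} = \frac{V + V}{V + \left(51 - 30\right)} = \frac{2 V}{V + \left(51 - 30\right)} = \frac{2 V}{V + 21} = \frac{2 V}{21 + V}$)
$\left(0 + E{\left(5 \right)}\right)^{2} = \left(0 + 2 \cdot 5 \frac{1}{21 + 5}\right)^{2} = \left(0 + 2 \cdot 5 \cdot \frac{1}{26}\right)^{2} = \left(0 + \frac{5}{13}\right)^{2} = \left(\frac{5}{13}\right)^{2} = \frac{25}{169}$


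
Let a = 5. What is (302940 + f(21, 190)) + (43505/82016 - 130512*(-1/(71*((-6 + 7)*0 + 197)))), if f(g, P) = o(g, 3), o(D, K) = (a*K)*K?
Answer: 31598446925977/104287072 ≈ 3.0300e+5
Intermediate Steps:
o(D, K) = 5*K² (o(D, K) = (5*K)*K = 5*K²)
f(g, P) = 45 (f(g, P) = 5*3² = 5*9 = 45)
(302940 + f(21, 190)) + (43505/82016 - 130512*(-1/(71*((-6 + 7)*0 + 197)))) = (302940 + 45) + (43505/82016 - 130512*(-1/(71*((-6 + 7)*0 + 197)))) = 302985 + (43505*(1/82016) - 130512*(-1/(71*(1*0 + 197)))) = 302985 + (3955/7456 - 130512*(-1/(71*(0 + 197)))) = 302985 + (3955/7456 - 130512/((-71*197))) = 302985 + (3955/7456 - 130512/(-13987)) = 302985 + (3955/7456 - 130512*(-1/13987)) = 302985 + (3955/7456 + 130512/13987) = 302985 + 1028416057/104287072 = 31598446925977/104287072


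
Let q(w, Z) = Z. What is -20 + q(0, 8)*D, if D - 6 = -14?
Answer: -84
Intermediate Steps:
D = -8 (D = 6 - 14 = -8)
-20 + q(0, 8)*D = -20 + 8*(-8) = -20 - 64 = -84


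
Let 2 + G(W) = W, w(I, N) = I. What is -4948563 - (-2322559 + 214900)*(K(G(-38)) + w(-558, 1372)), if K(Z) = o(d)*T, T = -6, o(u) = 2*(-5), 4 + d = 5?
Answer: -1054562745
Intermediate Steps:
d = 1 (d = -4 + 5 = 1)
o(u) = -10
T = -6 (T = -1*6 = -6)
G(W) = -2 + W
K(Z) = 60 (K(Z) = -10*(-6) = 60)
-4948563 - (-2322559 + 214900)*(K(G(-38)) + w(-558, 1372)) = -4948563 - (-2322559 + 214900)*(60 - 558) = -4948563 - (-2107659)*(-498) = -4948563 - 1*1049614182 = -4948563 - 1049614182 = -1054562745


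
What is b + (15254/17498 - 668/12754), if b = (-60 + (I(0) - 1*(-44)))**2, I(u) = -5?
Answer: 24650151706/55792373 ≈ 441.82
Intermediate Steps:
b = 441 (b = (-60 + (-5 - 1*(-44)))**2 = (-60 + (-5 + 44))**2 = (-60 + 39)**2 = (-21)**2 = 441)
b + (15254/17498 - 668/12754) = 441 + (15254/17498 - 668/12754) = 441 + (15254*(1/17498) - 668*1/12754) = 441 + (7627/8749 - 334/6377) = 441 + 45715213/55792373 = 24650151706/55792373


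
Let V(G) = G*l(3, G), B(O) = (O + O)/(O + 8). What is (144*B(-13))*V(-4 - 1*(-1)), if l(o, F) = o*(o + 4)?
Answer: -235872/5 ≈ -47174.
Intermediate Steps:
B(O) = 2*O/(8 + O) (B(O) = (2*O)/(8 + O) = 2*O/(8 + O))
l(o, F) = o*(4 + o)
V(G) = 21*G (V(G) = G*(3*(4 + 3)) = G*(3*7) = G*21 = 21*G)
(144*B(-13))*V(-4 - 1*(-1)) = (144*(2*(-13)/(8 - 13)))*(21*(-4 - 1*(-1))) = (144*(2*(-13)/(-5)))*(21*(-4 + 1)) = (144*(2*(-13)*(-1/5)))*(21*(-3)) = (144*(26/5))*(-63) = (3744/5)*(-63) = -235872/5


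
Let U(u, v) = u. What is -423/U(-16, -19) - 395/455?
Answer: 37229/1456 ≈ 25.569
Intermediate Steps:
-423/U(-16, -19) - 395/455 = -423/(-16) - 395/455 = -423*(-1/16) - 395*1/455 = 423/16 - 79/91 = 37229/1456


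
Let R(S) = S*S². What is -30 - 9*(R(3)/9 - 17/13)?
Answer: -588/13 ≈ -45.231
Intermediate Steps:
R(S) = S³
-30 - 9*(R(3)/9 - 17/13) = -30 - 9*(3³/9 - 17/13) = -30 - 9*(27*(⅑) - 17*1/13) = -30 - 9*(3 - 17/13) = -30 - 9*22/13 = -30 - 198/13 = -588/13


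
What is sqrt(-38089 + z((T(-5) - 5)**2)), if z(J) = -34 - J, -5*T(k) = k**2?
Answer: 3*I*sqrt(4247) ≈ 195.51*I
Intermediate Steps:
T(k) = -k**2/5
sqrt(-38089 + z((T(-5) - 5)**2)) = sqrt(-38089 + (-34 - (-1/5*(-5)**2 - 5)**2)) = sqrt(-38089 + (-34 - (-1/5*25 - 5)**2)) = sqrt(-38089 + (-34 - (-5 - 5)**2)) = sqrt(-38089 + (-34 - 1*(-10)**2)) = sqrt(-38089 + (-34 - 1*100)) = sqrt(-38089 + (-34 - 100)) = sqrt(-38089 - 134) = sqrt(-38223) = 3*I*sqrt(4247)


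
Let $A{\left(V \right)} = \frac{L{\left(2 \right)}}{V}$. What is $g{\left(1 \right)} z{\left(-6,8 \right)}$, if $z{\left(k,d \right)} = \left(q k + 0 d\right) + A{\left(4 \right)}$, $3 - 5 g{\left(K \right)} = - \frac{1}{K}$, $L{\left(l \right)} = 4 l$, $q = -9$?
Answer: $\frac{224}{5} \approx 44.8$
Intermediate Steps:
$g{\left(K \right)} = \frac{3}{5} + \frac{1}{5 K}$ ($g{\left(K \right)} = \frac{3}{5} - \frac{\left(-1\right) \frac{1}{K}}{5} = \frac{3}{5} + \frac{1}{5 K}$)
$A{\left(V \right)} = \frac{8}{V}$ ($A{\left(V \right)} = \frac{4 \cdot 2}{V} = \frac{8}{V}$)
$z{\left(k,d \right)} = 2 - 9 k$ ($z{\left(k,d \right)} = \left(- 9 k + 0 d\right) + \frac{8}{4} = \left(- 9 k + 0\right) + 8 \cdot \frac{1}{4} = - 9 k + 2 = 2 - 9 k$)
$g{\left(1 \right)} z{\left(-6,8 \right)} = \frac{1 + 3 \cdot 1}{5 \cdot 1} \left(2 - -54\right) = \frac{1}{5} \cdot 1 \left(1 + 3\right) \left(2 + 54\right) = \frac{1}{5} \cdot 1 \cdot 4 \cdot 56 = \frac{4}{5} \cdot 56 = \frac{224}{5}$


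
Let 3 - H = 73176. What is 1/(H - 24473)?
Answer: -1/97646 ≈ -1.0241e-5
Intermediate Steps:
H = -73173 (H = 3 - 1*73176 = 3 - 73176 = -73173)
1/(H - 24473) = 1/(-73173 - 24473) = 1/(-97646) = -1/97646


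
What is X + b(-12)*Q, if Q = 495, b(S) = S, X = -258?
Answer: -6198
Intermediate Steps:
X + b(-12)*Q = -258 - 12*495 = -258 - 5940 = -6198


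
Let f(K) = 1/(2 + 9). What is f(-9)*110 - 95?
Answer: -85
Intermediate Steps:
f(K) = 1/11
f(-9)*110 - 95 = (1/11)*110 - 95 = 10 - 95 = -85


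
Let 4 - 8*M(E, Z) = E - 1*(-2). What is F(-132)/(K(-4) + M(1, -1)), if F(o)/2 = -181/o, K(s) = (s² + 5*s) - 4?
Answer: -724/2079 ≈ -0.34824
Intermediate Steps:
K(s) = -4 + s² + 5*s
F(o) = -362/o (F(o) = 2*(-181/o) = -362/o)
M(E, Z) = ¼ - E/8 (M(E, Z) = ½ - (E - 1*(-2))/8 = ½ - (E + 2)/8 = ½ - (2 + E)/8 = ½ + (-¼ - E/8) = ¼ - E/8)
F(-132)/(K(-4) + M(1, -1)) = (-362/(-132))/((-4 + (-4)² + 5*(-4)) + (¼ - ⅛*1)) = (-362*(-1/132))/((-4 + 16 - 20) + (¼ - ⅛)) = (181/66)/(-8 + ⅛) = (181/66)/(-63/8) = -8/63*181/66 = -724/2079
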